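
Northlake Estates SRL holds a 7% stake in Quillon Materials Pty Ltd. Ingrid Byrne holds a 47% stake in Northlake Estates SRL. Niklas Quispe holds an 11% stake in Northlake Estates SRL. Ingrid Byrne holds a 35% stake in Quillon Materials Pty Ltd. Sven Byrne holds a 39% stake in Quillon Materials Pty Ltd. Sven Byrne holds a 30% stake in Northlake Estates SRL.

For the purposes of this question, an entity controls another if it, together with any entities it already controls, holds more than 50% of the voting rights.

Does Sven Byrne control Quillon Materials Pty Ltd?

Sven's largest direct stake is 39% in Quillon, which does not meet the threshold, so Sven controls no company.
In Quillon, Sven's side holds only 39%, not > 50%.
So Sven does not control Quillon.

No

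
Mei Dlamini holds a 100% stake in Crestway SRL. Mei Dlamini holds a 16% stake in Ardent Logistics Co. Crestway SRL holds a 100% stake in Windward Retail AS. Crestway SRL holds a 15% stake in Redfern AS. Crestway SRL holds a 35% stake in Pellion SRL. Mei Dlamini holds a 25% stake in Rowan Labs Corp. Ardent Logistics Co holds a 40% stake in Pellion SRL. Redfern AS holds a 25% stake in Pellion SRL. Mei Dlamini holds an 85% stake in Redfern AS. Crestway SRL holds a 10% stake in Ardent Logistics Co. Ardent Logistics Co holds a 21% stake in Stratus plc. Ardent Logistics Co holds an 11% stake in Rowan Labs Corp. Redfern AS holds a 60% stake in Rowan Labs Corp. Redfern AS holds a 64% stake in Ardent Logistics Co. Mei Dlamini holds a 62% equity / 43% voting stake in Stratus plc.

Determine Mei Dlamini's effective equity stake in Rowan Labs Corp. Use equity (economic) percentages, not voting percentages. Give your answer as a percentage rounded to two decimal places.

94.90%

Mei reaches Rowan along 7 paths.
Via Crestway → Redfern: 100% × 15% × 60% = 9%.
Via Redfern: 85% × 60% = 51%.
Via Ardent: 16% × 11% = 1.76%.
Via Crestway → Ardent: 100% × 10% × 11% = 1.1%.
Via Crestway → Redfern → Ardent: 100% × 15% × 64% × 11% = 1.056%.
Via Redfern → Ardent: 85% × 64% × 11% = 5.984%.
Direct stake: 25% = 25%.
Total: 9% + 51% + 1.76% + 1.1% + 1.056% + 5.984% + 25% = 94.9%.
Rounded: 94.90%.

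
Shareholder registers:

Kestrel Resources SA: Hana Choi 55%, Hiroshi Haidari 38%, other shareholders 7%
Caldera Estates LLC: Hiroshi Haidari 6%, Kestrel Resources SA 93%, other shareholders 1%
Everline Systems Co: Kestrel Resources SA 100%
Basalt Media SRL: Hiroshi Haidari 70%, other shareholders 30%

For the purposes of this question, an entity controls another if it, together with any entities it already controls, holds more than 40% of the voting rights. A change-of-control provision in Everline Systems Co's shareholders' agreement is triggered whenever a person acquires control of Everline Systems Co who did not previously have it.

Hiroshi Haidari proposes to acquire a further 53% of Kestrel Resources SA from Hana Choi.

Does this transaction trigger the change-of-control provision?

Yes

The purchase adds only to Hiroshi's holdings (Hana's stake shrinks), so Hiroshi is the only person who could newly come to control Everline.
Hiroshi holds 70% of Basalt, so Hiroshi controls Basalt.
Neither Hiroshi nor any entity Hiroshi controls holds any voting interest in Everline.
So before the transaction, Hiroshi does not control Everline.
After the purchase, Hiroshi's direct stake in Kestrel rises to 38% + 53% = 91%, and Hana's stake falls to 2%.
Hiroshi holds 91% of Kestrel, so Hiroshi controls Kestrel.
Kestrel holds 100% of Everline, so Hiroshi controls Everline.
Hiroshi did not control Everline before and does after, so the clause is triggered.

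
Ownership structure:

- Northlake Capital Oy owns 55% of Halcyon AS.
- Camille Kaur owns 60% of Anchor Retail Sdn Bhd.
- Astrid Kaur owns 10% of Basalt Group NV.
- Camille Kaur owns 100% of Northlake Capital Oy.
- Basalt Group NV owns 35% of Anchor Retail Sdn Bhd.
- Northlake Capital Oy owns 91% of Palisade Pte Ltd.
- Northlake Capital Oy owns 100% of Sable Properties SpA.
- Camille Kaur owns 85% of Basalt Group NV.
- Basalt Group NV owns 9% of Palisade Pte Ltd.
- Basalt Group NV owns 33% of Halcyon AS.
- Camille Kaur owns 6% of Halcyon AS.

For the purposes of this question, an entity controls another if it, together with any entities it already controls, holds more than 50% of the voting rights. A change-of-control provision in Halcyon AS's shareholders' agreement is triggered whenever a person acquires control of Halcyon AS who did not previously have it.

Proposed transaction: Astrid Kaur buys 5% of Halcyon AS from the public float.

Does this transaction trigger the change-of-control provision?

The purchase changes only Astrid's holdings, so Astrid is the only person who could newly come to control Halcyon.
Astrid's largest direct stake is 10% in Basalt, which does not meet the threshold, so Astrid controls no company.
Neither Astrid nor any entity Astrid controls holds any voting interest in Halcyon.
So before the transaction, Astrid does not control Halcyon.
After the purchase, Astrid holds 5% of Halcyon directly.
After the transaction, Astrid's side holds 5% of Halcyon, not > 50%, so Astrid still does not control Halcyon.
No new person acquires control, so the clause is not triggered.

No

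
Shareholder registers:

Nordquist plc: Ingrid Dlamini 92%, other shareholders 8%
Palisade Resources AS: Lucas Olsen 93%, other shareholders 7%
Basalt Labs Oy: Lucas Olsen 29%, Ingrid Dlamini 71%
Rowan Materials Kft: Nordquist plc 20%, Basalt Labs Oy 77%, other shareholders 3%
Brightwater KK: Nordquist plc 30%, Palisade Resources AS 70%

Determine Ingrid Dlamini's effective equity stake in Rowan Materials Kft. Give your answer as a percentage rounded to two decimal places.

73.07%

Ingrid reaches Rowan along 2 paths.
Via Nordquist: 92% × 20% = 18.4%.
Via Basalt: 71% × 77% = 54.67%.
Total: 18.4% + 54.67% = 73.07%.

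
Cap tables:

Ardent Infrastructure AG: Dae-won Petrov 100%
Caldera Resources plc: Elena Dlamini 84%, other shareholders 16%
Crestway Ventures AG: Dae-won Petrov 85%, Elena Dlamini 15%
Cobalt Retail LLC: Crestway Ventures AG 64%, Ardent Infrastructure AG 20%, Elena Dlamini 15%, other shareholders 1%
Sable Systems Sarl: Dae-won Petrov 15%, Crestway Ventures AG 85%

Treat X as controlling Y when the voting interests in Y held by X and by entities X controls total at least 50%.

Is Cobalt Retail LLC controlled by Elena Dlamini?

Elena holds 84% of Caldera, so Elena controls Caldera.
In Cobalt, Elena's side holds only 15%, not ≥ 50%.
So Elena does not control Cobalt.

No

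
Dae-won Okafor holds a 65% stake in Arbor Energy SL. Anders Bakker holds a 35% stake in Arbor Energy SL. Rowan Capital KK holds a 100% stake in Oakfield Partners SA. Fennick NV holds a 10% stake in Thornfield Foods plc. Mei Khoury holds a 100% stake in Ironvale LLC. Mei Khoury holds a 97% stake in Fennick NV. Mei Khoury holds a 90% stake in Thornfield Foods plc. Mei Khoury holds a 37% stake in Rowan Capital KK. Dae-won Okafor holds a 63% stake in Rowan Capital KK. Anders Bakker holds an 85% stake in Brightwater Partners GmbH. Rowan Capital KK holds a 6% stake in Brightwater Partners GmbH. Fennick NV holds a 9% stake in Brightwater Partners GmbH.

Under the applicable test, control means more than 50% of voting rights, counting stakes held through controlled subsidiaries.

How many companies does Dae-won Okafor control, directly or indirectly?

Dae-won holds 63% of Rowan, so Dae-won controls Rowan.
Dae-won holds 65% of Arbor, so Dae-won controls Arbor.
Rowan holds 100% of Oakfield, so Dae-won controls Oakfield.
No other company's threshold is met.
Dae-won controls 3 companies.

3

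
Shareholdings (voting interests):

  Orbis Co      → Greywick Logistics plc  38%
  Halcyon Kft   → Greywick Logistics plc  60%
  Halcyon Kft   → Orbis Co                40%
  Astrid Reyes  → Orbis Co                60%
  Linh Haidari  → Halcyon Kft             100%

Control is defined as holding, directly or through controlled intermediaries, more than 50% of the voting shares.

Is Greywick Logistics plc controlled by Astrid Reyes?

Astrid holds 60% of Orbis, so Astrid controls Orbis.
In Greywick, Astrid's side holds only 38%, not > 50%.
So Astrid does not control Greywick.

No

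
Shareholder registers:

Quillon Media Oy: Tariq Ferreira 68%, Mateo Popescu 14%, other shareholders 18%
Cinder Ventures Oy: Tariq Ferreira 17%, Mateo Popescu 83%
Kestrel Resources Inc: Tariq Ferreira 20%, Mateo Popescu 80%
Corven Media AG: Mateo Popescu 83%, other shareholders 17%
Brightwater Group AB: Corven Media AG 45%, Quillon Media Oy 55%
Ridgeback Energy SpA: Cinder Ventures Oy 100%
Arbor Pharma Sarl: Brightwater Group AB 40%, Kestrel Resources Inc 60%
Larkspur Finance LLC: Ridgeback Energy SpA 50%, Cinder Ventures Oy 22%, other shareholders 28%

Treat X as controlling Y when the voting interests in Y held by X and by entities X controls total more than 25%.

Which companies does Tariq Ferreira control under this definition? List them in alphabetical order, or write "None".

Arbor Pharma Sarl, Brightwater Group AB, Quillon Media Oy

Tariq holds 68% of Quillon, so Tariq controls Quillon.
Quillon holds 55% of Brightwater, so Tariq controls Brightwater.
Brightwater holds 40% of Arbor, so Tariq controls Arbor.
No other company's threshold is met.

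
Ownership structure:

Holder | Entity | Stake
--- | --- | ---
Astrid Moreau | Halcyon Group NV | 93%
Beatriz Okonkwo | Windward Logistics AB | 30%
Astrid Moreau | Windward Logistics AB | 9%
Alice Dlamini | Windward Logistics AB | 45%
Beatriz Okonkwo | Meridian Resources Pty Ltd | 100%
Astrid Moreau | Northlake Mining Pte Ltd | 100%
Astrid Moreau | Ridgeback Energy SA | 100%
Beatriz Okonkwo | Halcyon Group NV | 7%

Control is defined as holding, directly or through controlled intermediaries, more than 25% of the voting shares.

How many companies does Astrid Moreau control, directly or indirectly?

Astrid holds 100% of Northlake, so Astrid controls Northlake.
Astrid holds 100% of Ridgeback, so Astrid controls Ridgeback.
Astrid holds 93% of Halcyon, so Astrid controls Halcyon.
No other company's threshold is met.
Astrid controls 3 companies.

3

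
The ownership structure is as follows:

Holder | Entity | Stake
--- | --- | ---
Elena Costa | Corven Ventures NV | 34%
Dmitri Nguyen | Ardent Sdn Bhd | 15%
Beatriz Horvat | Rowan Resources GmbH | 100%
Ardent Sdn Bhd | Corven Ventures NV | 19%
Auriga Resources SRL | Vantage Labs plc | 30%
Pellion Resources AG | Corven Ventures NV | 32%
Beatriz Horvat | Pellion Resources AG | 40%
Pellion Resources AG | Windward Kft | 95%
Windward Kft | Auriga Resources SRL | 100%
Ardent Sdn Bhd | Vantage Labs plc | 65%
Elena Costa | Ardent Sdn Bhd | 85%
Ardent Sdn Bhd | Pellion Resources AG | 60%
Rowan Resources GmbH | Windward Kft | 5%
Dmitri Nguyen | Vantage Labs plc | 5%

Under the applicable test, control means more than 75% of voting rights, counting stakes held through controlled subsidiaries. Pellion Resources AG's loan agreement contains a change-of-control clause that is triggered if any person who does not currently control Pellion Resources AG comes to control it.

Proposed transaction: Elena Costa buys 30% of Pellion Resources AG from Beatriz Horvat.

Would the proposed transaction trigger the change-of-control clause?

The purchase adds only to Elena's holdings (Beatriz's stake shrinks), so Elena is the only person who could newly come to control Pellion.
Elena holds 85% of Ardent, so Elena controls Ardent.
In Pellion, Elena's side holds only 60%, not > 75%.
So before the transaction, Elena does not control Pellion.
After the purchase, Elena holds 30% of Pellion directly, and Beatriz's stake falls to 10%.
Ardent and Elena together hold 60% + 30% = 90% of Pellion, so Elena controls Pellion.
Elena did not control Pellion before and does after, so the clause is triggered.

Yes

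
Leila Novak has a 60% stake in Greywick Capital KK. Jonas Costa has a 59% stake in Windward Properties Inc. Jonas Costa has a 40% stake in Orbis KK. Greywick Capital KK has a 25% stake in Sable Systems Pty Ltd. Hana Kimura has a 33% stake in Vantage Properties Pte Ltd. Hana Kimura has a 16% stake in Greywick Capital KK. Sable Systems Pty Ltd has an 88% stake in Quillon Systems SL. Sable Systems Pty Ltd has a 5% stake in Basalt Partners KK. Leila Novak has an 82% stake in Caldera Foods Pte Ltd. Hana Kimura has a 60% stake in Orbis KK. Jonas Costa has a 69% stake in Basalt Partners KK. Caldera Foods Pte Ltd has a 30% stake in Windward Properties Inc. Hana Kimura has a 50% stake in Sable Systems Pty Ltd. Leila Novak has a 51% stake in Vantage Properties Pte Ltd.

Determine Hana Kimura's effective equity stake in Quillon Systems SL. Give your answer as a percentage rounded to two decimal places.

Hana reaches Quillon along 2 paths.
Via Greywick → Sable: 16% × 25% × 88% = 3.52%.
Via Sable: 50% × 88% = 44%.
Total: 3.52% + 44% = 47.52%.

47.52%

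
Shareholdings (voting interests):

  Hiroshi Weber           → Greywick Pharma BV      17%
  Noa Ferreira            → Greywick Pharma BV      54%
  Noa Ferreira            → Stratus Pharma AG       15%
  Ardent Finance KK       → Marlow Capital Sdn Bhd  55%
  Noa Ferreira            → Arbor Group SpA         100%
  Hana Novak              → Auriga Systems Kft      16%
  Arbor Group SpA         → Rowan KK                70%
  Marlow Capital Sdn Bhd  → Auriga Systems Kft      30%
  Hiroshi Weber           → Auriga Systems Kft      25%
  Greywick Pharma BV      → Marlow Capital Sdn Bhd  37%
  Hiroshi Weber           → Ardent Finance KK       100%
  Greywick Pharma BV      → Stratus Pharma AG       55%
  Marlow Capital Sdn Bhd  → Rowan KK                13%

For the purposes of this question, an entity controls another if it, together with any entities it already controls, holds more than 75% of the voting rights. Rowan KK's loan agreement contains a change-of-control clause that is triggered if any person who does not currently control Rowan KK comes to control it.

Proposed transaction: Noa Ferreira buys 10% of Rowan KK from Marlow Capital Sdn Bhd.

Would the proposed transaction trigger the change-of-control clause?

Yes

The purchase adds only to Noa's holdings (Marlow's stake shrinks), so Noa is the only person who could newly come to control Rowan.
Noa holds 100% of Arbor, so Noa controls Arbor.
In Rowan, Noa's side holds only 70%, not > 75%.
So before the transaction, Noa does not control Rowan.
After the purchase, Noa holds 10% of Rowan directly, and Marlow's stake falls to 3%.
Arbor and Noa together hold 70% + 10% = 80% of Rowan, so Noa controls Rowan.
Noa did not control Rowan before and does after, so the clause is triggered.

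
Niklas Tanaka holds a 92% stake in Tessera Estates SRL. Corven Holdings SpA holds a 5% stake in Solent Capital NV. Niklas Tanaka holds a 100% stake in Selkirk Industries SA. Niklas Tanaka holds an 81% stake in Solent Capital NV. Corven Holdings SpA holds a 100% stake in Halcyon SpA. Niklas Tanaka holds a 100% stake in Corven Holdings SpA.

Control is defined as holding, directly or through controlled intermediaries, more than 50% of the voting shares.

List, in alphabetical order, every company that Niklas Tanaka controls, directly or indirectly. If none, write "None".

Niklas holds 100% of Corven, so Niklas controls Corven.
Niklas holds 92% of Tessera, so Niklas controls Tessera.
Niklas and Corven together hold 81% + 5% = 86% of Solent, so Niklas controls Solent.
Niklas holds 100% of Selkirk, so Niklas controls Selkirk.
Corven holds 100% of Halcyon, so Niklas controls Halcyon.

Corven Holdings SpA, Halcyon SpA, Selkirk Industries SA, Solent Capital NV, Tessera Estates SRL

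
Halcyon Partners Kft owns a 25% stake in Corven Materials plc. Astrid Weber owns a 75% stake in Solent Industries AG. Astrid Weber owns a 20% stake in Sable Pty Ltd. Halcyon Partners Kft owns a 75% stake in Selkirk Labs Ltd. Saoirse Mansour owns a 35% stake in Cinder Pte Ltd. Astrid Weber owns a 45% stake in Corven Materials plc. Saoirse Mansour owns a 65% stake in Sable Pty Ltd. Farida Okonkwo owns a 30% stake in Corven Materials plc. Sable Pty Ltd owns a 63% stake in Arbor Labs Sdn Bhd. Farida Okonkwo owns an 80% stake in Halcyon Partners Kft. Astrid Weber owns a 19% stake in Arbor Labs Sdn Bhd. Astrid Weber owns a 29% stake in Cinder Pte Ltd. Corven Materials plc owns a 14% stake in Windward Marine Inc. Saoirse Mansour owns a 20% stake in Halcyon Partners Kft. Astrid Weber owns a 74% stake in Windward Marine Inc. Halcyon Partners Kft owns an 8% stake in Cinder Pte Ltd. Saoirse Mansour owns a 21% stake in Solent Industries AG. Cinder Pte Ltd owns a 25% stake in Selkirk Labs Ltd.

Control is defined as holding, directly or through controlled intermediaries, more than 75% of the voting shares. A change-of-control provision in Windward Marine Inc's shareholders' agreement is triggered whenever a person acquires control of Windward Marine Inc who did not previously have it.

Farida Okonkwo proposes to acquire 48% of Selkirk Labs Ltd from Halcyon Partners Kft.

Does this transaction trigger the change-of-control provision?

The purchase adds only to Farida's holdings (Halcyon's stake shrinks), so Farida is the only person who could newly come to control Windward.
Farida holds 80% of Halcyon, so Farida controls Halcyon.
Neither Farida nor any entity Farida controls holds any voting interest in Windward.
So before the transaction, Farida does not control Windward.
After the purchase, Farida holds 48% of Selkirk directly, and Halcyon's stake falls to 27%.
Farida's side now holds 27% + 48% = 75% of Selkirk, not > 75%, so Farida still does not control Selkirk.
After the transaction, neither Farida nor any entity Farida controls holds a voting interest in Windward, so Farida still does not control it.
No new person acquires control, so the clause is not triggered.

No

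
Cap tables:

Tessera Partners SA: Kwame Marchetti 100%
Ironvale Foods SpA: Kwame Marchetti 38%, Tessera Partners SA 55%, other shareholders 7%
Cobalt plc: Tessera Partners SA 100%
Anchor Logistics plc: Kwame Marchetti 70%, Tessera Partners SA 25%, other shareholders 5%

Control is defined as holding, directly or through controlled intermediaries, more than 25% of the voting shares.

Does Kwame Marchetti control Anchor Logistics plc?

Kwame holds 100% of Tessera, so Kwame controls Tessera.
Kwame and Tessera together hold 70% + 25% = 95% of Anchor, so Kwame controls Anchor.

Yes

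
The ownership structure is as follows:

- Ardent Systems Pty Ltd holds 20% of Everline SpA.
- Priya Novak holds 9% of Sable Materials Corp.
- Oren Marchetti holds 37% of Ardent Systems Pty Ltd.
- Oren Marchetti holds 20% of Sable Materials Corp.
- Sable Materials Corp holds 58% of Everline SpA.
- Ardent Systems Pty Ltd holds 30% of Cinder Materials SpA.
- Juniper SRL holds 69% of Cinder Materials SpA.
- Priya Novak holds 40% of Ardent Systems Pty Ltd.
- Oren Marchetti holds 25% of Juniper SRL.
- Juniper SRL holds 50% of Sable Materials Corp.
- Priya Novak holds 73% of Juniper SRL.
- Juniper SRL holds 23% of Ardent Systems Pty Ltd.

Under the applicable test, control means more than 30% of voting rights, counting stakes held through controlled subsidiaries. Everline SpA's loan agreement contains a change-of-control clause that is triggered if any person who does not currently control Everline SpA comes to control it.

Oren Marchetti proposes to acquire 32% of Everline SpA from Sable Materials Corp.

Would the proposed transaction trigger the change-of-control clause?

The purchase adds only to Oren's holdings (Sable's stake shrinks), so Oren is the only person who could newly come to control Everline.
Oren holds 37% of Ardent, so Oren controls Ardent.
In Everline, Oren's side holds only 20%, not > 30%.
So before the transaction, Oren does not control Everline.
After the purchase, Oren holds 32% of Everline directly, and Sable's stake falls to 26%.
Ardent and Oren together hold 20% + 32% = 52% of Everline, so Oren controls Everline.
Oren did not control Everline before and does after, so the clause is triggered.

Yes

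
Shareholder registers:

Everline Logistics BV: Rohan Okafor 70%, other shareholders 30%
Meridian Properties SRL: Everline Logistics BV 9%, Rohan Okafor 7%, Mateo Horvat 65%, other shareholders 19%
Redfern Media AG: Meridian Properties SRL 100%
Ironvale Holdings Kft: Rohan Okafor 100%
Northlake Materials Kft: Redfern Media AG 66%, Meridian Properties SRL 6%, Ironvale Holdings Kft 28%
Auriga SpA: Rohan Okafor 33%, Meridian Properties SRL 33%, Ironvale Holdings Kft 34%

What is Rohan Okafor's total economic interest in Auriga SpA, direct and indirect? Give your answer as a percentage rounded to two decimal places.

71.39%

Rohan reaches Auriga along 4 paths.
Direct stake: 33% = 33%.
Via Everline → Meridian: 70% × 9% × 33% = 2.079%.
Via Meridian: 7% × 33% = 2.31%.
Via Ironvale: 100% × 34% = 34%.
Total: 33% + 2.079% + 2.31% + 34% = 71.389%.
Rounded: 71.39%.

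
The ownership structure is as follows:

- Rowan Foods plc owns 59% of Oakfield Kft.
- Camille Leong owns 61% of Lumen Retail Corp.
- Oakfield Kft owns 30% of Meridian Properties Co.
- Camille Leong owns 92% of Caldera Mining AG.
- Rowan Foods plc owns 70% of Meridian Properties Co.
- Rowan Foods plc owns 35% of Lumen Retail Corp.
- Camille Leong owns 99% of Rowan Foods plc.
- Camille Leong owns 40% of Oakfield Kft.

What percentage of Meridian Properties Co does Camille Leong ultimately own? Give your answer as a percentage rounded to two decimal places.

98.82%

Camille reaches Meridian along 3 paths.
Via Rowan → Oakfield: 99% × 59% × 30% = 17.523%.
Via Oakfield: 40% × 30% = 12%.
Via Rowan: 99% × 70% = 69.3%.
Total: 17.523% + 12% + 69.3% = 98.823%.
Rounded: 98.82%.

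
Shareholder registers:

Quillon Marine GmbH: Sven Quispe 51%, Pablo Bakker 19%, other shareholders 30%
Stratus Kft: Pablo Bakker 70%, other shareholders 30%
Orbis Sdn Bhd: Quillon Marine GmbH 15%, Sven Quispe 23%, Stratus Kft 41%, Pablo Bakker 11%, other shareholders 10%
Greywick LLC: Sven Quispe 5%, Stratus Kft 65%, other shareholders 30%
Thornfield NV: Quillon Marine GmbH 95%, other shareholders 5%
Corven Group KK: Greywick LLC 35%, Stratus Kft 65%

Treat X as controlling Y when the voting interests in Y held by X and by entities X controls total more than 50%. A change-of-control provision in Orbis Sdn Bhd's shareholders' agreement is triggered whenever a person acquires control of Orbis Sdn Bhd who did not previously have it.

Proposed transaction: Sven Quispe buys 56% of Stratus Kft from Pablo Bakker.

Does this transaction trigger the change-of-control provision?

Yes

The purchase adds only to Sven's holdings (Pablo's stake shrinks), so Sven is the only person who could newly come to control Orbis.
Sven holds 51% of Quillon, so Sven controls Quillon.
Quillon holds 95% of Thornfield, so Sven controls Thornfield.
In Orbis, Sven's side holds only 15% + 23% = 38%, not > 50%.
So before the transaction, Sven does not control Orbis.
After the purchase, Sven holds 56% of Stratus directly, and Pablo's stake falls to 14%.
Sven holds 56% of Stratus, so Sven controls Stratus.
Quillon and Sven and Stratus together hold 15% + 23% + 41% = 79% of Orbis, so Sven controls Orbis.
Sven did not control Orbis before and does after, so the clause is triggered.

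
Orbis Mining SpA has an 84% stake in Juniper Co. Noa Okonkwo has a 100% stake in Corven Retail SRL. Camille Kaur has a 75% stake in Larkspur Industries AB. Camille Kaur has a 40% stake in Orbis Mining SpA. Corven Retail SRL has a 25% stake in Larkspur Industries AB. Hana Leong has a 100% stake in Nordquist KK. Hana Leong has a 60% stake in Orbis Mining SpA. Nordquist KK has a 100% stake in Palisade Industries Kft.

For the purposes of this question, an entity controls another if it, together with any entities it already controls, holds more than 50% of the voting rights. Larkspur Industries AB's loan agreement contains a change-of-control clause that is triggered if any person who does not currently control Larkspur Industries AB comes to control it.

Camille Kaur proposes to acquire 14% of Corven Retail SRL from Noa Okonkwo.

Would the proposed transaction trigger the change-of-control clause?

No

The purchase adds only to Camille's holdings (Noa's stake shrinks), so Camille is the only person who could newly come to control Larkspur.
Camille holds 75% of Larkspur, so Camille controls Larkspur.
So Camille already controls Larkspur before the transaction.
After the purchase, Camille holds 14% of Corven directly, and Noa's stake falls to 86%.
Camille controlled Larkspur already, so this is not a new person acquiring control; every other person's position is unchanged or reduced.
No new person acquires control, so the clause is not triggered.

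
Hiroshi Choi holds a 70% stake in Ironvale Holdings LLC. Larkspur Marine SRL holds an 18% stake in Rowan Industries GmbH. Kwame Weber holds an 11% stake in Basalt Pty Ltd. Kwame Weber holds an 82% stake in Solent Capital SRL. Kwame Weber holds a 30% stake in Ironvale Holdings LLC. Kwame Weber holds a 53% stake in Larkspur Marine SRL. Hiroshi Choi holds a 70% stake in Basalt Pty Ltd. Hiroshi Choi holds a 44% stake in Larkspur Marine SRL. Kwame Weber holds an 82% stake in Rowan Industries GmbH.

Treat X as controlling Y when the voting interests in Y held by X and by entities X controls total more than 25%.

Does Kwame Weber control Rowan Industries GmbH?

Kwame holds 53% of Larkspur, so Kwame controls Larkspur.
Kwame and Larkspur together hold 82% + 18% = 100% of Rowan, so Kwame controls Rowan.

Yes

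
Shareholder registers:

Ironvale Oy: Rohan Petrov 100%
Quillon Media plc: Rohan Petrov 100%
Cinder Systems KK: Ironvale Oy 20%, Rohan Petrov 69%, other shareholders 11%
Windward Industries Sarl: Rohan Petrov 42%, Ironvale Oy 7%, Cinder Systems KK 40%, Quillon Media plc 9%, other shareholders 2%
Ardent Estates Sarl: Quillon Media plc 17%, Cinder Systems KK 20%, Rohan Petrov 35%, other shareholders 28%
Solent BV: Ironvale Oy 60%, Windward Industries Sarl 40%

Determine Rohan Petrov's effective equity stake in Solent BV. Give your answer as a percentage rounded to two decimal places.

97.44%

Rohan reaches Solent along 6 paths.
Via Ironvale: 100% × 60% = 60%.
Via Windward: 42% × 40% = 16.8%.
Via Ironvale → Windward: 100% × 7% × 40% = 2.8%.
Via Ironvale → Cinder → Windward: 100% × 20% × 40% × 40% = 3.2%.
Via Cinder → Windward: 69% × 40% × 40% = 11.04%.
Via Quillon → Windward: 100% × 9% × 40% = 3.6%.
Total: 60% + 16.8% + 2.8% + 3.2% + 11.04% + 3.6% = 97.44%.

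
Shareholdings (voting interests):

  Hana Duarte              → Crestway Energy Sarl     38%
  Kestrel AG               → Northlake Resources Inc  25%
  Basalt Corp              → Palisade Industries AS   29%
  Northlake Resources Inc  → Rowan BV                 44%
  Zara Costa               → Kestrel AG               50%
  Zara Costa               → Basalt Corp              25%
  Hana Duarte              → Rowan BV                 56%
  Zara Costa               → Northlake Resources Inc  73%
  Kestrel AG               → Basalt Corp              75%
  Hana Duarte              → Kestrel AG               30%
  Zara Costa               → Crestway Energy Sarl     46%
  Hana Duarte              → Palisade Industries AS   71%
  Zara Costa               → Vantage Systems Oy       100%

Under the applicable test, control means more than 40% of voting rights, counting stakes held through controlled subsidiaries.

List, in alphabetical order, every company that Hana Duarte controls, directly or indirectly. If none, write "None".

Palisade Industries AS, Rowan BV

Hana holds 56% of Rowan, so Hana controls Rowan.
Hana holds 71% of Palisade, so Hana controls Palisade.
No other company's threshold is met.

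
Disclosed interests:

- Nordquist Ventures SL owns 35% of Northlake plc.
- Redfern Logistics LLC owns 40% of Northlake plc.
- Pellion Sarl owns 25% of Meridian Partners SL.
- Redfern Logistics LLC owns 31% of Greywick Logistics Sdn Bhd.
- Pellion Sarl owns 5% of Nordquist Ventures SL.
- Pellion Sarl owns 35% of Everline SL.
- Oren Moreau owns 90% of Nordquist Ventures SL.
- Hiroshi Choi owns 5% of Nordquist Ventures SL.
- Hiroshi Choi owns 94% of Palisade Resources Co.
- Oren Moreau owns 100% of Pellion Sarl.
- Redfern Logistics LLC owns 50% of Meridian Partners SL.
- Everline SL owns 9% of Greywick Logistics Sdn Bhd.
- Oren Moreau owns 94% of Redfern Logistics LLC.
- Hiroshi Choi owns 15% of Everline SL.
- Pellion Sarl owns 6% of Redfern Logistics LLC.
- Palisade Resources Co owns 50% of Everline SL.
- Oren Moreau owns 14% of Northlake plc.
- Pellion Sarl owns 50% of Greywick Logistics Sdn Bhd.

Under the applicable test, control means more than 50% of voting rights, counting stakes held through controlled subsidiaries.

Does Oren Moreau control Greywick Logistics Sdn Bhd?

Yes

Oren holds 100% of Pellion, so Oren controls Pellion.
Oren and Pellion together hold 94% + 6% = 100% of Redfern, so Oren controls Redfern.
Redfern and Pellion together hold 31% + 50% = 81% of Greywick, so Oren controls Greywick.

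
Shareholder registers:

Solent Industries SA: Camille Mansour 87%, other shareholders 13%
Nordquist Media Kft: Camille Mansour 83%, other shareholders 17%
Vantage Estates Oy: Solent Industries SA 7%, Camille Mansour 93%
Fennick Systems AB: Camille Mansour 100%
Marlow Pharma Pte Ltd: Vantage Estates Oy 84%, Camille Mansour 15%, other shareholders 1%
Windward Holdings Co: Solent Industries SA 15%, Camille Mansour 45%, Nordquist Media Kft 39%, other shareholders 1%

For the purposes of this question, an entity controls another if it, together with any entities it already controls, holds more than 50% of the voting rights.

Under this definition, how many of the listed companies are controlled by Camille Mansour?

6

Camille holds 87% of Solent, so Camille controls Solent.
Camille holds 83% of Nordquist, so Camille controls Nordquist.
Solent and Camille together hold 7% + 93% = 100% of Vantage, so Camille controls Vantage.
Camille holds 100% of Fennick, so Camille controls Fennick.
Vantage and Camille together hold 84% + 15% = 99% of Marlow, so Camille controls Marlow.
Solent and Camille and Nordquist together hold 15% + 45% + 39% = 99% of Windward, so Camille controls Windward.
Camille controls 6 companies.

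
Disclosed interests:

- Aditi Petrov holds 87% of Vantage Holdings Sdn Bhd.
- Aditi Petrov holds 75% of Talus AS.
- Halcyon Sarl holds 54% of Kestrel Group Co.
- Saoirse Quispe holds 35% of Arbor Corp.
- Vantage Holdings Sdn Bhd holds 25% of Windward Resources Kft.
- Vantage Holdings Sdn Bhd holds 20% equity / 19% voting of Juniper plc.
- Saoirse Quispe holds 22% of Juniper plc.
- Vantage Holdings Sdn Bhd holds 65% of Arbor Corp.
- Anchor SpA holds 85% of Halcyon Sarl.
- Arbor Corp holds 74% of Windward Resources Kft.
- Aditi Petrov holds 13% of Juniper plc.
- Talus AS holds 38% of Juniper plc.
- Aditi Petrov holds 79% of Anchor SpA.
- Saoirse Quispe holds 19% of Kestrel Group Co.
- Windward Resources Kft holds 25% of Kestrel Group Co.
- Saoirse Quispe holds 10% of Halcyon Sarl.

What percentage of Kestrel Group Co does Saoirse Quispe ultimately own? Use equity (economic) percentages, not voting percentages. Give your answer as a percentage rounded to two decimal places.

30.88%

Saoirse reaches Kestrel along 3 paths.
Direct stake: 19% = 19%.
Via Arbor → Windward: 35% × 74% × 25% = 6.475%.
Via Halcyon: 10% × 54% = 5.4%.
Total: 19% + 6.475% + 5.4% = 30.875%.
Rounded: 30.88%.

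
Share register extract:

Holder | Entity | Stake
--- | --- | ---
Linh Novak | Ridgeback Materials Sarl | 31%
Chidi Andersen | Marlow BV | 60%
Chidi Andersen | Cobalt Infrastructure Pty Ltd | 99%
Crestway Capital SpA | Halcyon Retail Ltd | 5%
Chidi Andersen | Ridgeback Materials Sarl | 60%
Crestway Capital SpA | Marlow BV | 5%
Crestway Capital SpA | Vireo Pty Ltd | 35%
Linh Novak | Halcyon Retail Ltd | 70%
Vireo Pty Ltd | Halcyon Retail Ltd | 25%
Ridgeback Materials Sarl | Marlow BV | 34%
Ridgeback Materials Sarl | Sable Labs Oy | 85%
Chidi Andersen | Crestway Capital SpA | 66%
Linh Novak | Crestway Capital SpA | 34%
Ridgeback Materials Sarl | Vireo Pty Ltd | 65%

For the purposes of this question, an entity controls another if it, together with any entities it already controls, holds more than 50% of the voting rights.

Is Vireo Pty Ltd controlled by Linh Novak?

No

Linh holds 70% of Halcyon, so Linh controls Halcyon.
Neither Linh nor any entity Linh controls holds any voting interest in Vireo.
So Linh does not control Vireo.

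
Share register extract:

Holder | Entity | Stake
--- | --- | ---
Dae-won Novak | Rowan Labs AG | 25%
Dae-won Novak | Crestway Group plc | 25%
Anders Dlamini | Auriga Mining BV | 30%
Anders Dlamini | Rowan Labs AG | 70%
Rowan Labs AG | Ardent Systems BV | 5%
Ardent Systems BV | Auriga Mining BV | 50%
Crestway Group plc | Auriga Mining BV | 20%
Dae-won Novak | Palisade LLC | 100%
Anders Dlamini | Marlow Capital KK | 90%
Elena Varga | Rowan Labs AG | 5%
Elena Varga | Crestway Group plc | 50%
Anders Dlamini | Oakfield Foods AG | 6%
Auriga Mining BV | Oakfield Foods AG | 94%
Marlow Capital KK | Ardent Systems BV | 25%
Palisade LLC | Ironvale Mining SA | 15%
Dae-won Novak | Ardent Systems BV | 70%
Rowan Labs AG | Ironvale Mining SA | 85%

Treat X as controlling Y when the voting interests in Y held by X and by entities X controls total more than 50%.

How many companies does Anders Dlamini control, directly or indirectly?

3

Anders holds 90% of Marlow, so Anders controls Marlow.
Anders holds 70% of Rowan, so Anders controls Rowan.
Rowan holds 85% of Ironvale, so Anders controls Ironvale.
No other company's threshold is met.
Anders controls 3 companies.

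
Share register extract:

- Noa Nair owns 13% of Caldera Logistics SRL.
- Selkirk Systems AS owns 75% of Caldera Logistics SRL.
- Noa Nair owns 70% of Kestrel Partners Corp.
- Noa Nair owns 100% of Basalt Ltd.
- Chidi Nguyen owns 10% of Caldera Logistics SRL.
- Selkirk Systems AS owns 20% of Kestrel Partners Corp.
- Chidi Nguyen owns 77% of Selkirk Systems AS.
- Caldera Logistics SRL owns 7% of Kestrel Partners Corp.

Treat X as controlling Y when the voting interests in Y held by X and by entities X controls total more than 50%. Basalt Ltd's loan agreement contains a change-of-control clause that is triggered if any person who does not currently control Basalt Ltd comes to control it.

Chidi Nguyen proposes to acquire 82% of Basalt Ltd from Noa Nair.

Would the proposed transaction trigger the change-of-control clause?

The purchase adds only to Chidi's holdings (Noa's stake shrinks), so Chidi is the only person who could newly come to control Basalt.
Chidi holds 77% of Selkirk, so Chidi controls Selkirk.
Selkirk and Chidi together hold 75% + 10% = 85% of Caldera, so Chidi controls Caldera.
Neither Chidi nor any entity Chidi controls holds any voting interest in Basalt.
So before the transaction, Chidi does not control Basalt.
After the purchase, Chidi holds 82% of Basalt directly, and Noa's stake falls to 18%.
Chidi holds 82% of Basalt, so Chidi controls Basalt.
Chidi did not control Basalt before and does after, so the clause is triggered.

Yes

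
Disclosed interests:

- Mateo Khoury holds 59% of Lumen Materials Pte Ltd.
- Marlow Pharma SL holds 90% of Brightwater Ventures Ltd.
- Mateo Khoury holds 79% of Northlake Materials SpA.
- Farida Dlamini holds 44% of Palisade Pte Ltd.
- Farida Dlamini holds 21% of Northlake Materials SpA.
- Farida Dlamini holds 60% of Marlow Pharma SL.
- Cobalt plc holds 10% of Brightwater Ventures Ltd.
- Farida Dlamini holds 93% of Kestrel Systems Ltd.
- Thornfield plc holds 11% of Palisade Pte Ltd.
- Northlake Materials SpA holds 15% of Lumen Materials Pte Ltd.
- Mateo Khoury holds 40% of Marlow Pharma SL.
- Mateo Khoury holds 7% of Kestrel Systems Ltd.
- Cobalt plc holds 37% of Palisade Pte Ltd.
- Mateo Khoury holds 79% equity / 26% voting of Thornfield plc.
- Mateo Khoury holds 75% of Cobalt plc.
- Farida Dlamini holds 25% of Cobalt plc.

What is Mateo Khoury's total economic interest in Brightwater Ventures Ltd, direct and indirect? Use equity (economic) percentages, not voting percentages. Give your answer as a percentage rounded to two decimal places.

43.50%

Mateo reaches Brightwater along 2 paths.
Via Cobalt: 75% × 10% = 7.5%.
Via Marlow: 40% × 90% = 36%.
Total: 7.5% + 36% = 43.5%.
Rounded: 43.50%.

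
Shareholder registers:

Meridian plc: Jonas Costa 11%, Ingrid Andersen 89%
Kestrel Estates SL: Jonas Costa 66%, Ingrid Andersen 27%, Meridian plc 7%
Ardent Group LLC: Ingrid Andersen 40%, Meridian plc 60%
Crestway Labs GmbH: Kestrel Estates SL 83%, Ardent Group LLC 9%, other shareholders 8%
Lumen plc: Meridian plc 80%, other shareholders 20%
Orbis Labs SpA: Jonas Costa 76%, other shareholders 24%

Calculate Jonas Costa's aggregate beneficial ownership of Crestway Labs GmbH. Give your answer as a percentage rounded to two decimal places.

Jonas reaches Crestway along 3 paths.
Via Kestrel: 66% × 83% = 54.78%.
Via Meridian → Kestrel: 11% × 7% × 83% = 0.6391%.
Via Meridian → Ardent: 11% × 60% × 9% = 0.594%.
Total: 54.78% + 0.6391% + 0.594% = 56.0131%.
Rounded: 56.01%.

56.01%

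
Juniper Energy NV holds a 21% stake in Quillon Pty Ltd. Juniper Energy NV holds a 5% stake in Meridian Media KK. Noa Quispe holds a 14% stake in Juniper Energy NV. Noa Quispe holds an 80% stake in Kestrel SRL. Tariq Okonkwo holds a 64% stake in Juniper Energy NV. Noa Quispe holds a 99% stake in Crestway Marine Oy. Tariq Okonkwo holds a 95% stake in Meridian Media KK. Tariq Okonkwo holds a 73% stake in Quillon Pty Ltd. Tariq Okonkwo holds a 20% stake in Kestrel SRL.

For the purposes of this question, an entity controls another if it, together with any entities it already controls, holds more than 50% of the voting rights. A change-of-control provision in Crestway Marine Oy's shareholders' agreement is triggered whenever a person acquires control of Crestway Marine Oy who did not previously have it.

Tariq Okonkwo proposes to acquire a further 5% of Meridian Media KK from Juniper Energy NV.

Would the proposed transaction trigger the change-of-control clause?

No

The purchase adds only to Tariq's holdings (Juniper's stake shrinks), so Tariq is the only person who could newly come to control Crestway.
Tariq holds 64% of Juniper, so Tariq controls Juniper.
Tariq and Juniper together hold 73% + 21% = 94% of Quillon, so Tariq controls Quillon.
Tariq and Juniper together hold 95% + 5% = 100% of Meridian, so Tariq controls Meridian.
Neither Tariq nor any entity Tariq controls holds any voting interest in Crestway.
So before the transaction, Tariq does not control Crestway.
After the purchase, Tariq's direct stake in Meridian rises to 95% + 5% = 100%, and Juniper's stake falls to 0%.
Tariq holds 100% of Meridian, so Tariq controls Meridian.
After the transaction, neither Tariq nor any entity Tariq controls holds a voting interest in Crestway, so Tariq still does not control it.
No new person acquires control, so the clause is not triggered.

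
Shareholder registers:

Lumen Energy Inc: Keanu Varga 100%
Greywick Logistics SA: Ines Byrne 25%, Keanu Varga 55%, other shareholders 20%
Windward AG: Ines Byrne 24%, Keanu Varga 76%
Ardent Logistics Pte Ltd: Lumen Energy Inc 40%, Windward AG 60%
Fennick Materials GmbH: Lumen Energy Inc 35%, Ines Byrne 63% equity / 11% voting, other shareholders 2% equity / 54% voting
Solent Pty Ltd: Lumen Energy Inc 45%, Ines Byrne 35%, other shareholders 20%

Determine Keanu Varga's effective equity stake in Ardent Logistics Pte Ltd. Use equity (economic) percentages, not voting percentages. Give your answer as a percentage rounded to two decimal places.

Keanu reaches Ardent along 2 paths.
Via Lumen: 100% × 40% = 40%.
Via Windward: 76% × 60% = 45.6%.
Total: 40% + 45.6% = 85.6%.
Rounded: 85.60%.

85.60%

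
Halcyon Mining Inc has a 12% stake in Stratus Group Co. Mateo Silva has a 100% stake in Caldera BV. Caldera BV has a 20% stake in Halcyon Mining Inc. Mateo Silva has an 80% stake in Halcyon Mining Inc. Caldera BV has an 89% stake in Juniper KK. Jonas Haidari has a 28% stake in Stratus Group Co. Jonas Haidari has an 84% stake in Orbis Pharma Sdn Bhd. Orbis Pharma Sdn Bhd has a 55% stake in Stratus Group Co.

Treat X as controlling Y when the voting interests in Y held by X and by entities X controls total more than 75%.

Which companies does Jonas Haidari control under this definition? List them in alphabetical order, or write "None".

Orbis Pharma Sdn Bhd, Stratus Group Co

Jonas holds 84% of Orbis, so Jonas controls Orbis.
Orbis and Jonas together hold 55% + 28% = 83% of Stratus, so Jonas controls Stratus.
No other company's threshold is met.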